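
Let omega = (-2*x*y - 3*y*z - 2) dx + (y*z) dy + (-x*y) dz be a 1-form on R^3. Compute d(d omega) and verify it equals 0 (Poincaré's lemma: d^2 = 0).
d(d omega) = 0

Step 1: d omega = sum_{i<j} (∂f_j/∂x_i - ∂f_i/∂x_j) dx_i ∧ dx_j:
  coeff of dx ∧ dy: 2*x + 3*z
  coeff of dx ∧ dz: 2*y
  coeff of dy ∧ dz: -x - y
Step 2: Apply d again to each 2-form coefficient. The only possible 3-form in R^3 is dx ∧ dy ∧ dz, with coefficient
  ∂(coeff of dy∧dz)/∂x - ∂(coeff of dx∧dz)/∂y + ∂(coeff of dx∧dy)/∂z
  = ∂/∂x (-x - y) - ∂/∂y (2*y) + ∂/∂z (2*x + 3*z).
Each of these terms simplifies to sums of mixed partials that cancel in pairs. The result is 0 (by equality of mixed partials for smooth functions — Schwarz / Clairaut).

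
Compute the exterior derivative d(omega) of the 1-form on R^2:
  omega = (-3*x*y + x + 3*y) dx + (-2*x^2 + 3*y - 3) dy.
d(omega) = (-x - 3) dx ∧ dy

For a 1-form omega = sum_i f_i dx_i, the exterior derivative is
  d(omega) = sum_{i < j} (∂f_j/∂x_i - ∂f_i/∂x_j) dx_i ∧ dx_j.
  coefficient of dx ∧ dy: ∂f_2/∂x - ∂f_1/∂y = ∂(-2*x^2 + 3*y - 3)/∂x - ∂(-3*x*y + x + 3*y)/∂y = -x - 3
Assembling: d(omega) = (-x - 3) dx ∧ dy.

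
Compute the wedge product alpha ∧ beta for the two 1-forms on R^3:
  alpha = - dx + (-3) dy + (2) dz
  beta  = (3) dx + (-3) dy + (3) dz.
alpha ∧ beta = (12) dx ∧ dy + (-9) dx ∧ dz + (-3) dy ∧ dz

Distribute the wedge, using dx_i ∧ dx_j = -dx_j ∧ dx_i and dx_i ∧ dx_i = 0. For each pair (i, j) with i < j, the coefficient of dx_i ∧ dx_j in alpha ∧ beta is (alpha_i * beta_j - alpha_j * beta_i). Collecting: alpha ∧ beta = (12) dx ∧ dy + (-9) dx ∧ dz + (-3) dy ∧ dz.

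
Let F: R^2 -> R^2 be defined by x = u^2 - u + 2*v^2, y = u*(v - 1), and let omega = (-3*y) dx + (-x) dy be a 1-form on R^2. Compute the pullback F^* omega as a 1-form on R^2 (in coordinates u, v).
F^* omega = (-7*u^2*v + 7*u^2 + 4*u*v - 4*u - 2*v^3 + 2*v^2) du + (u*(-u^2 + u - 14*v^2 + 12*v)) dv

Using F^*(f dg) = (f ∘ F) d(g ∘ F), substitute each coordinate x_i by F_i(u, v) in f_i, and replace dx_i by d F_i = (∂F_i/∂u) du + (∂F_i/∂v) dv.
  For the x component: f_1(F) = 3*u*(1 - v); d F_1 = (2*u - 1) du + (4*v) dv
  For the y component: f_2(F) = -u^2 + u - 2*v^2; d F_2 = (v - 1) du + (u) dv
Combining and collecting du, dv coefficients:
  coeff of du: -7*u^2*v + 7*u^2 + 4*u*v - 4*u - 2*v^3 + 2*v^2
  coeff of dv: u*(-u^2 + u - 14*v^2 + 12*v)
F^* omega = (-7*u^2*v + 7*u^2 + 4*u*v - 4*u - 2*v^3 + 2*v^2) du + (u*(-u^2 + u - 14*v^2 + 12*v)) dv.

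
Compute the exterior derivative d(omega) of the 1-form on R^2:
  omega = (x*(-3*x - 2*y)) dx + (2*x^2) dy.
d(omega) = (6*x) dx ∧ dy

For a 1-form omega = sum_i f_i dx_i, the exterior derivative is
  d(omega) = sum_{i < j} (∂f_j/∂x_i - ∂f_i/∂x_j) dx_i ∧ dx_j.
  coefficient of dx ∧ dy: ∂f_2/∂x - ∂f_1/∂y = ∂(2*x^2)/∂x - ∂(x*(-3*x - 2*y))/∂y = 6*x
Assembling: d(omega) = (6*x) dx ∧ dy.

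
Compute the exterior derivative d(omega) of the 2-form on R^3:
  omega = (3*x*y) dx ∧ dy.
d(omega) = 0

For a 2-form omega = sum_{i<j} g_{ij} dx_i ∧ dx_j, the exterior derivative is
  d(omega) = sum_{i<j} d(g_{ij}) ∧ dx_i ∧ dx_j = sum_{i<j, k} (∂g_{ij}/∂x_k) dx_k ∧ dx_i ∧ dx_j.
Expand each term, using dx_k ∧ dx_i ∧ dx_j = sgn(permutation) dx_{(a)} ∧ dx_{(b)} ∧ dx_{(c)} with (a < b < c) sorted:

Collecting like 3-forms: d(omega) = 0.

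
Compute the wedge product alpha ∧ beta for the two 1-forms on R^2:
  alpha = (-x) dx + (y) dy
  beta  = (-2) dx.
alpha ∧ beta = (2*y) dx ∧ dy

Distribute the wedge, using dx_i ∧ dx_j = -dx_j ∧ dx_i and dx_i ∧ dx_i = 0. For each pair (i, j) with i < j, the coefficient of dx_i ∧ dx_j in alpha ∧ beta is (alpha_i * beta_j - alpha_j * beta_i). Collecting: alpha ∧ beta = (2*y) dx ∧ dy.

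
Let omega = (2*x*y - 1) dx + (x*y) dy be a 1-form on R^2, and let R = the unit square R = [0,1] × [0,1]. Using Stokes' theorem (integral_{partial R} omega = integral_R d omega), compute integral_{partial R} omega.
integral_(partial R) omega = -1/2

Stokes: integral_partial_R omega = integral_R d omega with d omega = (∂Q/∂x - ∂P/∂y) dx ∧ dy.
  ∂Q/∂x = y
  ∂P/∂y = 2*x
  integrand = ∂Q/∂x - ∂P/∂y = -2*x + y.
Integrating over R: integral_0^1 integral_0^1 (-2*x + y) dx dy = -1/2.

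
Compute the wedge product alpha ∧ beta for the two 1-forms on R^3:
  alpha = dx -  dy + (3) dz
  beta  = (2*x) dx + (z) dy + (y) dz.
alpha ∧ beta = (2*x + z) dx ∧ dy + (-6*x + y) dx ∧ dz + (-y - 3*z) dy ∧ dz

Distribute the wedge, using dx_i ∧ dx_j = -dx_j ∧ dx_i and dx_i ∧ dx_i = 0. For each pair (i, j) with i < j, the coefficient of dx_i ∧ dx_j in alpha ∧ beta is (alpha_i * beta_j - alpha_j * beta_i). Collecting: alpha ∧ beta = (2*x + z) dx ∧ dy + (-6*x + y) dx ∧ dz + (-y - 3*z) dy ∧ dz.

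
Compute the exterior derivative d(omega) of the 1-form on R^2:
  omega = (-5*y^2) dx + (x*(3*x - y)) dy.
d(omega) = (6*x + 9*y) dx ∧ dy

For a 1-form omega = sum_i f_i dx_i, the exterior derivative is
  d(omega) = sum_{i < j} (∂f_j/∂x_i - ∂f_i/∂x_j) dx_i ∧ dx_j.
  coefficient of dx ∧ dy: ∂f_2/∂x - ∂f_1/∂y = ∂(x*(3*x - y))/∂x - ∂(-5*y^2)/∂y = 6*x + 9*y
Assembling: d(omega) = (6*x + 9*y) dx ∧ dy.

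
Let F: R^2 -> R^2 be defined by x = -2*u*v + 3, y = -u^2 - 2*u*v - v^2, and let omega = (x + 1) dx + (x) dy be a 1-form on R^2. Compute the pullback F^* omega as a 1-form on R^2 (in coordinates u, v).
F^* omega = (4*u^2*v + 8*u*v^2 - 6*u - 14*v) du + (8*u^2*v + 4*u*v^2 - 14*u - 6*v) dv

Using F^*(f dg) = (f ∘ F) d(g ∘ F), substitute each coordinate x_i by F_i(u, v) in f_i, and replace dx_i by d F_i = (∂F_i/∂u) du + (∂F_i/∂v) dv.
  For the x component: f_1(F) = -2*u*v + 4; d F_1 = (-2*v) du + (-2*u) dv
  For the y component: f_2(F) = -2*u*v + 3; d F_2 = (-2*u - 2*v) du + (-2*u - 2*v) dv
Combining and collecting du, dv coefficients:
  coeff of du: 4*u^2*v + 8*u*v^2 - 6*u - 14*v
  coeff of dv: 8*u^2*v + 4*u*v^2 - 14*u - 6*v
F^* omega = (4*u^2*v + 8*u*v^2 - 6*u - 14*v) du + (8*u^2*v + 4*u*v^2 - 14*u - 6*v) dv.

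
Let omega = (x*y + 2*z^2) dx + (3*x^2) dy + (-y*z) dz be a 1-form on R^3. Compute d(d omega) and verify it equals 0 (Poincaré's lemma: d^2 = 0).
d(d omega) = 0

Step 1: d omega = sum_{i<j} (∂f_j/∂x_i - ∂f_i/∂x_j) dx_i ∧ dx_j:
  coeff of dx ∧ dy: 5*x
  coeff of dx ∧ dz: -4*z
  coeff of dy ∧ dz: -z
Step 2: Apply d again to each 2-form coefficient. The only possible 3-form in R^3 is dx ∧ dy ∧ dz, with coefficient
  ∂(coeff of dy∧dz)/∂x - ∂(coeff of dx∧dz)/∂y + ∂(coeff of dx∧dy)/∂z
  = ∂/∂x (-z) - ∂/∂y (-4*z) + ∂/∂z (5*x).
Each of these terms simplifies to sums of mixed partials that cancel in pairs. The result is 0 (by equality of mixed partials for smooth functions — Schwarz / Clairaut).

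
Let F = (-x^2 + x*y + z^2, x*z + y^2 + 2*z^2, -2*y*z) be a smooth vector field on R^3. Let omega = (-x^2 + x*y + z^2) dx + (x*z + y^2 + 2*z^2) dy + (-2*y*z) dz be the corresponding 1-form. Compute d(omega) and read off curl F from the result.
d(omega) = (-x - 6*z) dy ∧ dz + (2*z) dz ∧ dx + (-x + z) dx ∧ dy; curl F = (-x - 6*z, 2*z, -x + z)

d omega = sum_{i<j} (∂f_j/∂x_i - ∂f_i/∂x_j) dx_i ∧ dx_j. Under the identification (dy ∧ dz, dz ∧ dx, dx ∧ dy) ↔ (e_x, e_y, e_z), the coefficients are exactly the components of curl F. Compute:
  ∂R/∂y - ∂Q/∂z = (-2*z) - (x + 4*z) = -x - 6*z
  ∂P/∂z - ∂R/∂x = (2*z) - (0) = 2*z
  ∂Q/∂x - ∂P/∂y = (z) - (x) = -x + z.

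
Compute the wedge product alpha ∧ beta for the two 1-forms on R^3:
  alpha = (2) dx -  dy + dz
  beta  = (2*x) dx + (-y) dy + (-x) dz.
alpha ∧ beta = (2*x - 2*y) dx ∧ dy + (-4*x) dx ∧ dz + (x + y) dy ∧ dz

Distribute the wedge, using dx_i ∧ dx_j = -dx_j ∧ dx_i and dx_i ∧ dx_i = 0. For each pair (i, j) with i < j, the coefficient of dx_i ∧ dx_j in alpha ∧ beta is (alpha_i * beta_j - alpha_j * beta_i). Collecting: alpha ∧ beta = (2*x - 2*y) dx ∧ dy + (-4*x) dx ∧ dz + (x + y) dy ∧ dz.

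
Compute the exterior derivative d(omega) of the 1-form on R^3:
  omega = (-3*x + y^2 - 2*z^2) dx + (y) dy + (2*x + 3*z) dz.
d(omega) = (-2*y) dx ∧ dy + (4*z + 2) dx ∧ dz

For a 1-form omega = sum_i f_i dx_i, the exterior derivative is
  d(omega) = sum_{i < j} (∂f_j/∂x_i - ∂f_i/∂x_j) dx_i ∧ dx_j.
  coefficient of dx ∧ dy: ∂f_2/∂x - ∂f_1/∂y = ∂(y)/∂x - ∂(-3*x + y^2 - 2*z^2)/∂y = -2*y
  coefficient of dx ∧ dz: ∂f_3/∂x - ∂f_1/∂z = ∂(2*x + 3*z)/∂x - ∂(-3*x + y^2 - 2*z^2)/∂z = 4*z + 2
Assembling: d(omega) = (-2*y) dx ∧ dy + (4*z + 2) dx ∧ dz.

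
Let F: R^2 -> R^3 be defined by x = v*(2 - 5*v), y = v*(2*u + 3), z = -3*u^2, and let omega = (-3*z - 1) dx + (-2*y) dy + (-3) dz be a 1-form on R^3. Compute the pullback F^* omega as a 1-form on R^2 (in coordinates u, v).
F^* omega = (-8*u*v^2 + 18*u - 12*v^2) du + (-98*u^2*v + 18*u^2 - 24*u*v - 8*v - 2) dv

Using F^*(f dg) = (f ∘ F) d(g ∘ F), substitute each coordinate x_i by F_i(u, v) in f_i, and replace dx_i by d F_i = (∂F_i/∂u) du + (∂F_i/∂v) dv.
  For the x component: f_1(F) = 9*u^2 - 1; d F_1 = (0) du + (2 - 10*v) dv
  For the y component: f_2(F) = 2*v*(-2*u - 3); d F_2 = (2*v) du + (2*u + 3) dv
  For the z component: f_3(F) = -3; d F_3 = (-6*u) du + (0) dv
Combining and collecting du, dv coefficients:
  coeff of du: -8*u*v^2 + 18*u - 12*v^2
  coeff of dv: -98*u^2*v + 18*u^2 - 24*u*v - 8*v - 2
F^* omega = (-8*u*v^2 + 18*u - 12*v^2) du + (-98*u^2*v + 18*u^2 - 24*u*v - 8*v - 2) dv.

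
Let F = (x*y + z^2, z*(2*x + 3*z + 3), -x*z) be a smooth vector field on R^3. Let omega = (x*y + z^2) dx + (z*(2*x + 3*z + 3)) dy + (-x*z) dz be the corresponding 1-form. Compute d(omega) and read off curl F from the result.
d(omega) = (-2*x - 6*z - 3) dy ∧ dz + (3*z) dz ∧ dx + (-x + 2*z) dx ∧ dy; curl F = (-2*x - 6*z - 3, 3*z, -x + 2*z)

d omega = sum_{i<j} (∂f_j/∂x_i - ∂f_i/∂x_j) dx_i ∧ dx_j. Under the identification (dy ∧ dz, dz ∧ dx, dx ∧ dy) ↔ (e_x, e_y, e_z), the coefficients are exactly the components of curl F. Compute:
  ∂R/∂y - ∂Q/∂z = (0) - (2*x + 6*z + 3) = -2*x - 6*z - 3
  ∂P/∂z - ∂R/∂x = (2*z) - (-z) = 3*z
  ∂Q/∂x - ∂P/∂y = (2*z) - (x) = -x + 2*z.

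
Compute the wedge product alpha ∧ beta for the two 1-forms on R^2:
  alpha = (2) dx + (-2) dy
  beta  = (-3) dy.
alpha ∧ beta = (-6) dx ∧ dy

Distribute the wedge, using dx_i ∧ dx_j = -dx_j ∧ dx_i and dx_i ∧ dx_i = 0. For each pair (i, j) with i < j, the coefficient of dx_i ∧ dx_j in alpha ∧ beta is (alpha_i * beta_j - alpha_j * beta_i). Collecting: alpha ∧ beta = (-6) dx ∧ dy.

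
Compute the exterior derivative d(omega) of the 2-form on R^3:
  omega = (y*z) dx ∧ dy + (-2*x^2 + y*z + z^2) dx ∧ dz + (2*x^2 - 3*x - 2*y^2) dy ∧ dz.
d(omega) = (4*x + y - z - 3) dx ∧ dy ∧ dz

For a 2-form omega = sum_{i<j} g_{ij} dx_i ∧ dx_j, the exterior derivative is
  d(omega) = sum_{i<j} d(g_{ij}) ∧ dx_i ∧ dx_j = sum_{i<j, k} (∂g_{ij}/∂x_k) dx_k ∧ dx_i ∧ dx_j.
Expand each term, using dx_k ∧ dx_i ∧ dx_j = sgn(permutation) dx_{(a)} ∧ dx_{(b)} ∧ dx_{(c)} with (a < b < c) sorted:
  d(y*z) includes (∂/∂z)(y*z) dz = (y) dz, which multiplied by dx ∧ dy gives (y) dx ∧ dy ∧ dz
  d(-2*x^2 + y*z + z^2) includes (∂/∂y)(-2*x^2 + y*z + z^2) dy = (z) dy, which multiplied by dx ∧ dz gives (-z) dx ∧ dy ∧ dz
  d(2*x^2 - 3*x - 2*y^2) includes (∂/∂x)(2*x^2 - 3*x - 2*y^2) dx = (4*x - 3) dx, which multiplied by dy ∧ dz gives (4*x - 3) dx ∧ dy ∧ dz
Collecting like 3-forms: d(omega) = (4*x + y - z - 3) dx ∧ dy ∧ dz.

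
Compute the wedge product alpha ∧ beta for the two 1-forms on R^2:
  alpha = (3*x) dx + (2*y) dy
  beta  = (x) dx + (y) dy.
alpha ∧ beta = (x*y) dx ∧ dy

Distribute the wedge, using dx_i ∧ dx_j = -dx_j ∧ dx_i and dx_i ∧ dx_i = 0. For each pair (i, j) with i < j, the coefficient of dx_i ∧ dx_j in alpha ∧ beta is (alpha_i * beta_j - alpha_j * beta_i). Collecting: alpha ∧ beta = (x*y) dx ∧ dy.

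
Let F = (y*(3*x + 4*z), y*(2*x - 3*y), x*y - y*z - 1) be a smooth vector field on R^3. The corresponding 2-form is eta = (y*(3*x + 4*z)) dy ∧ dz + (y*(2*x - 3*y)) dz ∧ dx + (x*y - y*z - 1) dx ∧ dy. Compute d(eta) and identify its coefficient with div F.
d(eta) = (2*x - 4*y) dx ∧ dy ∧ dz; div F = 2*x - 4*y

For a 2-form in R^3 of the form above, applying d gives a 3-form with coefficient ∂P/∂x + ∂Q/∂y + ∂R/∂z:
  ∂P/∂x = 3*y
  ∂Q/∂y = 2*x - 6*y
  ∂R/∂z = -y
Sum = 2*x - 4*y, which is exactly div F.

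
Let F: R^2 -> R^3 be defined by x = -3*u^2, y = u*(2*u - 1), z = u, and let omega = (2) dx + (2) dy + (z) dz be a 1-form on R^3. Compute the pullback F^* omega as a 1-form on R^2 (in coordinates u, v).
F^* omega = (-3*u - 2) du

Using F^*(f dg) = (f ∘ F) d(g ∘ F), substitute each coordinate x_i by F_i(u, v) in f_i, and replace dx_i by d F_i = (∂F_i/∂u) du + (∂F_i/∂v) dv.
  For the x component: f_1(F) = 2; d F_1 = (-6*u) du + (0) dv
  For the y component: f_2(F) = 2; d F_2 = (4*u - 1) du + (0) dv
  For the z component: f_3(F) = u; d F_3 = (1) du + (0) dv
Combining and collecting du, dv coefficients:
  coeff of du: -3*u - 2
  coeff of dv: 0
F^* omega = (-3*u - 2) du.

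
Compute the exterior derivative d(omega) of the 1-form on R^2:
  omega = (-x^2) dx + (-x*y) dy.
d(omega) = (-y) dx ∧ dy

For a 1-form omega = sum_i f_i dx_i, the exterior derivative is
  d(omega) = sum_{i < j} (∂f_j/∂x_i - ∂f_i/∂x_j) dx_i ∧ dx_j.
  coefficient of dx ∧ dy: ∂f_2/∂x - ∂f_1/∂y = ∂(-x*y)/∂x - ∂(-x^2)/∂y = -y
Assembling: d(omega) = (-y) dx ∧ dy.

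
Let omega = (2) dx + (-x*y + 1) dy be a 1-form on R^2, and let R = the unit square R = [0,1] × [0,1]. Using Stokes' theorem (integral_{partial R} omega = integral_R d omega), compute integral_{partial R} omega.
integral_(partial R) omega = -1/2

Stokes: integral_partial_R omega = integral_R d omega with d omega = (∂Q/∂x - ∂P/∂y) dx ∧ dy.
  ∂Q/∂x = -y
  ∂P/∂y = 0
  integrand = ∂Q/∂x - ∂P/∂y = -y.
Integrating over R: integral_0^1 integral_0^1 (-y) dx dy = -1/2.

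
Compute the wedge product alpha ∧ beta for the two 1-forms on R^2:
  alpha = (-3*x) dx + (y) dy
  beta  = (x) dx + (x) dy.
alpha ∧ beta = (-x*(3*x + y)) dx ∧ dy

Distribute the wedge, using dx_i ∧ dx_j = -dx_j ∧ dx_i and dx_i ∧ dx_i = 0. For each pair (i, j) with i < j, the coefficient of dx_i ∧ dx_j in alpha ∧ beta is (alpha_i * beta_j - alpha_j * beta_i). Collecting: alpha ∧ beta = (-x*(3*x + y)) dx ∧ dy.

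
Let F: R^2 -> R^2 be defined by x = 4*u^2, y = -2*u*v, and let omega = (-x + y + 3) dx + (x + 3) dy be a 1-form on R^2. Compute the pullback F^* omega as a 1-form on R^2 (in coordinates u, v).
F^* omega = (-32*u^3 - 24*u^2*v + 24*u - 6*v) du + (-8*u^3 - 6*u) dv

Using F^*(f dg) = (f ∘ F) d(g ∘ F), substitute each coordinate x_i by F_i(u, v) in f_i, and replace dx_i by d F_i = (∂F_i/∂u) du + (∂F_i/∂v) dv.
  For the x component: f_1(F) = -4*u^2 - 2*u*v + 3; d F_1 = (8*u) du + (0) dv
  For the y component: f_2(F) = 4*u^2 + 3; d F_2 = (-2*v) du + (-2*u) dv
Combining and collecting du, dv coefficients:
  coeff of du: -32*u^3 - 24*u^2*v + 24*u - 6*v
  coeff of dv: -8*u^3 - 6*u
F^* omega = (-32*u^3 - 24*u^2*v + 24*u - 6*v) du + (-8*u^3 - 6*u) dv.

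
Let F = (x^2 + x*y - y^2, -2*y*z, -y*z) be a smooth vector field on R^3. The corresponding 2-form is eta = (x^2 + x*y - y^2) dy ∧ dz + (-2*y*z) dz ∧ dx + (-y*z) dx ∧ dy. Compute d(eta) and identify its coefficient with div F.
d(eta) = (2*x - 2*z) dx ∧ dy ∧ dz; div F = 2*x - 2*z

For a 2-form in R^3 of the form above, applying d gives a 3-form with coefficient ∂P/∂x + ∂Q/∂y + ∂R/∂z:
  ∂P/∂x = 2*x + y
  ∂Q/∂y = -2*z
  ∂R/∂z = -y
Sum = 2*x - 2*z, which is exactly div F.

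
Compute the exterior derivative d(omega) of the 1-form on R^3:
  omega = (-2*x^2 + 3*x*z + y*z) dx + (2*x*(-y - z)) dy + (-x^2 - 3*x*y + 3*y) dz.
d(omega) = (-2*y - 3*z) dx ∧ dy + (-5*x - 4*y) dx ∧ dz + (3 - x) dy ∧ dz

For a 1-form omega = sum_i f_i dx_i, the exterior derivative is
  d(omega) = sum_{i < j} (∂f_j/∂x_i - ∂f_i/∂x_j) dx_i ∧ dx_j.
  coefficient of dx ∧ dy: ∂f_2/∂x - ∂f_1/∂y = ∂(2*x*(-y - z))/∂x - ∂(-2*x^2 + 3*x*z + y*z)/∂y = -2*y - 3*z
  coefficient of dx ∧ dz: ∂f_3/∂x - ∂f_1/∂z = ∂(-x^2 - 3*x*y + 3*y)/∂x - ∂(-2*x^2 + 3*x*z + y*z)/∂z = -5*x - 4*y
  coefficient of dy ∧ dz: ∂f_3/∂y - ∂f_2/∂z = ∂(-x^2 - 3*x*y + 3*y)/∂y - ∂(2*x*(-y - z))/∂z = 3 - x
Assembling: d(omega) = (-2*y - 3*z) dx ∧ dy + (-5*x - 4*y) dx ∧ dz + (3 - x) dy ∧ dz.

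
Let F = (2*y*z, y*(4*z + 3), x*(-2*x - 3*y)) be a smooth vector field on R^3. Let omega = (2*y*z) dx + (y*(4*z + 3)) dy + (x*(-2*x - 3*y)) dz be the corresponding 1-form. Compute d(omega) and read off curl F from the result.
d(omega) = (-3*x - 4*y) dy ∧ dz + (4*x + 5*y) dz ∧ dx + (-2*z) dx ∧ dy; curl F = (-3*x - 4*y, 4*x + 5*y, -2*z)

d omega = sum_{i<j} (∂f_j/∂x_i - ∂f_i/∂x_j) dx_i ∧ dx_j. Under the identification (dy ∧ dz, dz ∧ dx, dx ∧ dy) ↔ (e_x, e_y, e_z), the coefficients are exactly the components of curl F. Compute:
  ∂R/∂y - ∂Q/∂z = (-3*x) - (4*y) = -3*x - 4*y
  ∂P/∂z - ∂R/∂x = (2*y) - (-4*x - 3*y) = 4*x + 5*y
  ∂Q/∂x - ∂P/∂y = (0) - (2*z) = -2*z.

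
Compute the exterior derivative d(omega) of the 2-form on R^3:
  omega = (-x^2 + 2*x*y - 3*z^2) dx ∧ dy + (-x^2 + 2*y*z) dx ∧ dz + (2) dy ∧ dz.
d(omega) = (-8*z) dx ∧ dy ∧ dz

For a 2-form omega = sum_{i<j} g_{ij} dx_i ∧ dx_j, the exterior derivative is
  d(omega) = sum_{i<j} d(g_{ij}) ∧ dx_i ∧ dx_j = sum_{i<j, k} (∂g_{ij}/∂x_k) dx_k ∧ dx_i ∧ dx_j.
Expand each term, using dx_k ∧ dx_i ∧ dx_j = sgn(permutation) dx_{(a)} ∧ dx_{(b)} ∧ dx_{(c)} with (a < b < c) sorted:
  d(-x^2 + 2*x*y - 3*z^2) includes (∂/∂z)(-x^2 + 2*x*y - 3*z^2) dz = (-6*z) dz, which multiplied by dx ∧ dy gives (-6*z) dx ∧ dy ∧ dz
  d(-x^2 + 2*y*z) includes (∂/∂y)(-x^2 + 2*y*z) dy = (2*z) dy, which multiplied by dx ∧ dz gives (-2*z) dx ∧ dy ∧ dz
Collecting like 3-forms: d(omega) = (-8*z) dx ∧ dy ∧ dz.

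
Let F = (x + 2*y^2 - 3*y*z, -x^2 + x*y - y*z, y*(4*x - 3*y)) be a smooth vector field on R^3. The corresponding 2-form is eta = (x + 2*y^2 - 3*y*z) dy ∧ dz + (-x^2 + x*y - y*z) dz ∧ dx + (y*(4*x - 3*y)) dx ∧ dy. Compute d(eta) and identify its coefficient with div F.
d(eta) = (x - z + 1) dx ∧ dy ∧ dz; div F = x - z + 1

For a 2-form in R^3 of the form above, applying d gives a 3-form with coefficient ∂P/∂x + ∂Q/∂y + ∂R/∂z:
  ∂P/∂x = 1
  ∂Q/∂y = x - z
  ∂R/∂z = 0
Sum = x - z + 1, which is exactly div F.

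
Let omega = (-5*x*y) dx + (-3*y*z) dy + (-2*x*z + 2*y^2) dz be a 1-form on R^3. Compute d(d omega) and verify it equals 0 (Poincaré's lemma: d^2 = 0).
d(d omega) = 0

Step 1: d omega = sum_{i<j} (∂f_j/∂x_i - ∂f_i/∂x_j) dx_i ∧ dx_j:
  coeff of dx ∧ dy: 5*x
  coeff of dx ∧ dz: -2*z
  coeff of dy ∧ dz: 7*y
Step 2: Apply d again to each 2-form coefficient. The only possible 3-form in R^3 is dx ∧ dy ∧ dz, with coefficient
  ∂(coeff of dy∧dz)/∂x - ∂(coeff of dx∧dz)/∂y + ∂(coeff of dx∧dy)/∂z
  = ∂/∂x (7*y) - ∂/∂y (-2*z) + ∂/∂z (5*x).
Each of these terms simplifies to sums of mixed partials that cancel in pairs. The result is 0 (by equality of mixed partials for smooth functions — Schwarz / Clairaut).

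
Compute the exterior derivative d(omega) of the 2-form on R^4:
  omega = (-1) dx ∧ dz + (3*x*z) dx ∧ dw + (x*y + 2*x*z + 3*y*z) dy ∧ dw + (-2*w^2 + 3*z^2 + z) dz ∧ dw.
d(omega) = (-3*x) dx ∧ dz ∧ dw + (y + 2*z) dx ∧ dy ∧ dw + (-2*x - 3*y) dy ∧ dz ∧ dw

For a 2-form omega = sum_{i<j} g_{ij} dx_i ∧ dx_j, the exterior derivative is
  d(omega) = sum_{i<j} d(g_{ij}) ∧ dx_i ∧ dx_j = sum_{i<j, k} (∂g_{ij}/∂x_k) dx_k ∧ dx_i ∧ dx_j.
Expand each term, using dx_k ∧ dx_i ∧ dx_j = sgn(permutation) dx_{(a)} ∧ dx_{(b)} ∧ dx_{(c)} with (a < b < c) sorted:
  d(3*x*z) includes (∂/∂z)(3*x*z) dz = (3*x) dz, which multiplied by dx ∧ dw gives (-3*x) dx ∧ dz ∧ dw
  d(x*y + 2*x*z + 3*y*z) includes (∂/∂x)(x*y + 2*x*z + 3*y*z) dx = (y + 2*z) dx, which multiplied by dy ∧ dw gives (y + 2*z) dx ∧ dy ∧ dw
  d(x*y + 2*x*z + 3*y*z) includes (∂/∂z)(x*y + 2*x*z + 3*y*z) dz = (2*x + 3*y) dz, which multiplied by dy ∧ dw gives (-2*x - 3*y) dy ∧ dz ∧ dw
Collecting like 3-forms: d(omega) = (-3*x) dx ∧ dz ∧ dw + (y + 2*z) dx ∧ dy ∧ dw + (-2*x - 3*y) dy ∧ dz ∧ dw.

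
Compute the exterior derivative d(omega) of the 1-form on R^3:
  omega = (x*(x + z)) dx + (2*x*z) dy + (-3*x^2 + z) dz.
d(omega) = (2*z) dx ∧ dy + (-7*x) dx ∧ dz + (-2*x) dy ∧ dz

For a 1-form omega = sum_i f_i dx_i, the exterior derivative is
  d(omega) = sum_{i < j} (∂f_j/∂x_i - ∂f_i/∂x_j) dx_i ∧ dx_j.
  coefficient of dx ∧ dy: ∂f_2/∂x - ∂f_1/∂y = ∂(2*x*z)/∂x - ∂(x*(x + z))/∂y = 2*z
  coefficient of dx ∧ dz: ∂f_3/∂x - ∂f_1/∂z = ∂(-3*x^2 + z)/∂x - ∂(x*(x + z))/∂z = -7*x
  coefficient of dy ∧ dz: ∂f_3/∂y - ∂f_2/∂z = ∂(-3*x^2 + z)/∂y - ∂(2*x*z)/∂z = -2*x
Assembling: d(omega) = (2*z) dx ∧ dy + (-7*x) dx ∧ dz + (-2*x) dy ∧ dz.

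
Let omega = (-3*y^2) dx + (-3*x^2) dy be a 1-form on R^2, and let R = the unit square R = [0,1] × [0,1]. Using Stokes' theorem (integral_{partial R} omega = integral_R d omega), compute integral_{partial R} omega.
integral_(partial R) omega = 0

Stokes: integral_partial_R omega = integral_R d omega with d omega = (∂Q/∂x - ∂P/∂y) dx ∧ dy.
  ∂Q/∂x = -6*x
  ∂P/∂y = -6*y
  integrand = ∂Q/∂x - ∂P/∂y = -6*x + 6*y.
Integrating over R: integral_0^1 integral_0^1 (-6*x + 6*y) dx dy = 0.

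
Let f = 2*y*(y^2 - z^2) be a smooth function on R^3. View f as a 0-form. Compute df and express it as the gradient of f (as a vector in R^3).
df = (0) dx + (6*y^2 - 2*z^2) dy + (-4*y*z) dz; grad f = (0, 6*y^2 - 2*z^2, -4*y*z)

For a 0-form f, d f = (∂f/∂x) dx + (∂f/∂y) dy + (∂f/∂z) dz. The components of the vector representation are exactly the entries of grad f in Cartesian coordinates:
  ∂f/∂x = 0
  ∂f/∂y = 6*y^2 - 2*z^2
  ∂f/∂z = -4*y*z.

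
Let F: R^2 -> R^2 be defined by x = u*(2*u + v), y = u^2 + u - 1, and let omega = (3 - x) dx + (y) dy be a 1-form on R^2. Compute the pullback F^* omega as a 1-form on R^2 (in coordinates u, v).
F^* omega = (-6*u^3 - 6*u^2*v + 3*u^2 - u*v^2 + 11*u + 3*v - 1) du + (u*(-2*u^2 - u*v + 3)) dv

Using F^*(f dg) = (f ∘ F) d(g ∘ F), substitute each coordinate x_i by F_i(u, v) in f_i, and replace dx_i by d F_i = (∂F_i/∂u) du + (∂F_i/∂v) dv.
  For the x component: f_1(F) = -2*u^2 - u*v + 3; d F_1 = (4*u + v) du + (u) dv
  For the y component: f_2(F) = u^2 + u - 1; d F_2 = (2*u + 1) du + (0) dv
Combining and collecting du, dv coefficients:
  coeff of du: -6*u^3 - 6*u^2*v + 3*u^2 - u*v^2 + 11*u + 3*v - 1
  coeff of dv: u*(-2*u^2 - u*v + 3)
F^* omega = (-6*u^3 - 6*u^2*v + 3*u^2 - u*v^2 + 11*u + 3*v - 1) du + (u*(-2*u^2 - u*v + 3)) dv.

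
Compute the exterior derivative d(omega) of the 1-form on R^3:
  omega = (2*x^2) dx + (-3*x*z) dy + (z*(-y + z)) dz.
d(omega) = (-3*z) dx ∧ dy + (3*x - z) dy ∧ dz

For a 1-form omega = sum_i f_i dx_i, the exterior derivative is
  d(omega) = sum_{i < j} (∂f_j/∂x_i - ∂f_i/∂x_j) dx_i ∧ dx_j.
  coefficient of dx ∧ dy: ∂f_2/∂x - ∂f_1/∂y = ∂(-3*x*z)/∂x - ∂(2*x^2)/∂y = -3*z
  coefficient of dy ∧ dz: ∂f_3/∂y - ∂f_2/∂z = ∂(z*(-y + z))/∂y - ∂(-3*x*z)/∂z = 3*x - z
Assembling: d(omega) = (-3*z) dx ∧ dy + (3*x - z) dy ∧ dz.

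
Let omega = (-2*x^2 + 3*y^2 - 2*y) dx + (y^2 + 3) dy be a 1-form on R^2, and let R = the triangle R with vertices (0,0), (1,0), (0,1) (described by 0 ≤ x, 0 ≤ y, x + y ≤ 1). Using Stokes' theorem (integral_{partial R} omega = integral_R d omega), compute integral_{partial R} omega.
integral_(partial R) omega = 0

Stokes: integral_partial_R omega = integral_R d omega with d omega = (∂Q/∂x - ∂P/∂y) dx ∧ dy.
  ∂Q/∂x = 0
  ∂P/∂y = 6*y - 2
  integrand = ∂Q/∂x - ∂P/∂y = 2 - 6*y.
Integrating over R: integral_0^1 integral_0^{1-x} (2 - 6*y) dy dx = 0.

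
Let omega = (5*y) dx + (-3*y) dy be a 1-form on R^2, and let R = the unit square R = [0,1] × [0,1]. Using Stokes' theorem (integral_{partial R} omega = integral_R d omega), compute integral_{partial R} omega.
integral_(partial R) omega = -5

Stokes: integral_partial_R omega = integral_R d omega with d omega = (∂Q/∂x - ∂P/∂y) dx ∧ dy.
  ∂Q/∂x = 0
  ∂P/∂y = 5
  integrand = ∂Q/∂x - ∂P/∂y = -5.
Integrating over R: integral_0^1 integral_0^1 (-5) dx dy = -5.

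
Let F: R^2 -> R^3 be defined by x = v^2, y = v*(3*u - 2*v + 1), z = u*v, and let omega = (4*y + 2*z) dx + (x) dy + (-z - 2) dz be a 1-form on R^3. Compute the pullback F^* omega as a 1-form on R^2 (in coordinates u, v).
F^* omega = (v*(-u*v + 3*v^2 - 2)) du + (-u^2*v + 31*u*v^2 - 2*u - 20*v^3 + 9*v^2) dv

Using F^*(f dg) = (f ∘ F) d(g ∘ F), substitute each coordinate x_i by F_i(u, v) in f_i, and replace dx_i by d F_i = (∂F_i/∂u) du + (∂F_i/∂v) dv.
  For the x component: f_1(F) = 2*v*(7*u - 4*v + 2); d F_1 = (0) du + (2*v) dv
  For the y component: f_2(F) = v^2; d F_2 = (3*v) du + (3*u - 4*v + 1) dv
  For the z component: f_3(F) = -u*v - 2; d F_3 = (v) du + (u) dv
Combining and collecting du, dv coefficients:
  coeff of du: v*(-u*v + 3*v^2 - 2)
  coeff of dv: -u^2*v + 31*u*v^2 - 2*u - 20*v^3 + 9*v^2
F^* omega = (v*(-u*v + 3*v^2 - 2)) du + (-u^2*v + 31*u*v^2 - 2*u - 20*v^3 + 9*v^2) dv.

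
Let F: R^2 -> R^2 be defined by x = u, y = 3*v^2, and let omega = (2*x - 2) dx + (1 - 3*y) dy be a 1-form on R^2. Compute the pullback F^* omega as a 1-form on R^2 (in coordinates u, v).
F^* omega = (2*u - 2) du + (-54*v^3 + 6*v) dv

Using F^*(f dg) = (f ∘ F) d(g ∘ F), substitute each coordinate x_i by F_i(u, v) in f_i, and replace dx_i by d F_i = (∂F_i/∂u) du + (∂F_i/∂v) dv.
  For the x component: f_1(F) = 2*u - 2; d F_1 = (1) du + (0) dv
  For the y component: f_2(F) = 1 - 9*v^2; d F_2 = (0) du + (6*v) dv
Combining and collecting du, dv coefficients:
  coeff of du: 2*u - 2
  coeff of dv: -54*v^3 + 6*v
F^* omega = (2*u - 2) du + (-54*v^3 + 6*v) dv.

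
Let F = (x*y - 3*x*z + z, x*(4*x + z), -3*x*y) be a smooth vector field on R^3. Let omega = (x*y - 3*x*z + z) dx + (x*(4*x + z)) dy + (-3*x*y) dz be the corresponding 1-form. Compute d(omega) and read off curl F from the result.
d(omega) = (-4*x) dy ∧ dz + (-3*x + 3*y + 1) dz ∧ dx + (7*x + z) dx ∧ dy; curl F = (-4*x, -3*x + 3*y + 1, 7*x + z)

d omega = sum_{i<j} (∂f_j/∂x_i - ∂f_i/∂x_j) dx_i ∧ dx_j. Under the identification (dy ∧ dz, dz ∧ dx, dx ∧ dy) ↔ (e_x, e_y, e_z), the coefficients are exactly the components of curl F. Compute:
  ∂R/∂y - ∂Q/∂z = (-3*x) - (x) = -4*x
  ∂P/∂z - ∂R/∂x = (1 - 3*x) - (-3*y) = -3*x + 3*y + 1
  ∂Q/∂x - ∂P/∂y = (8*x + z) - (x) = 7*x + z.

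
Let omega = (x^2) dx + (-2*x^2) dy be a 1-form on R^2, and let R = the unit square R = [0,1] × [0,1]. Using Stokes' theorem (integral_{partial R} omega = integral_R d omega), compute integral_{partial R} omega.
integral_(partial R) omega = -2

Stokes: integral_partial_R omega = integral_R d omega with d omega = (∂Q/∂x - ∂P/∂y) dx ∧ dy.
  ∂Q/∂x = -4*x
  ∂P/∂y = 0
  integrand = ∂Q/∂x - ∂P/∂y = -4*x.
Integrating over R: integral_0^1 integral_0^1 (-4*x) dx dy = -2.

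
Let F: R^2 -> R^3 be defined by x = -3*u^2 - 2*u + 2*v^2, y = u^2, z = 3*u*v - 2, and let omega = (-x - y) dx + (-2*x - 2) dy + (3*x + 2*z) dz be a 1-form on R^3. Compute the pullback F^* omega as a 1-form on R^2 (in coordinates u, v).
F^* omega = (-27*u^2*v - 8*u^2 + 22*u*v^2 - 18*u*v - 8*u + 18*v^3 + 4*v^2 - 12*v) du + (-27*u^3 + 26*u^2*v - 18*u^2 + 18*u*v^2 + 8*u*v - 12*u - 8*v^3) dv

Using F^*(f dg) = (f ∘ F) d(g ∘ F), substitute each coordinate x_i by F_i(u, v) in f_i, and replace dx_i by d F_i = (∂F_i/∂u) du + (∂F_i/∂v) dv.
  For the x component: f_1(F) = 2*u^2 + 2*u - 2*v^2; d F_1 = (-6*u - 2) du + (4*v) dv
  For the y component: f_2(F) = 6*u^2 + 4*u - 4*v^2 - 2; d F_2 = (2*u) du + (0) dv
  For the z component: f_3(F) = -9*u^2 + 6*u*v - 6*u + 6*v^2 - 4; d F_3 = (3*v) du + (3*u) dv
Combining and collecting du, dv coefficients:
  coeff of du: -27*u^2*v - 8*u^2 + 22*u*v^2 - 18*u*v - 8*u + 18*v^3 + 4*v^2 - 12*v
  coeff of dv: -27*u^3 + 26*u^2*v - 18*u^2 + 18*u*v^2 + 8*u*v - 12*u - 8*v^3
F^* omega = (-27*u^2*v - 8*u^2 + 22*u*v^2 - 18*u*v - 8*u + 18*v^3 + 4*v^2 - 12*v) du + (-27*u^3 + 26*u^2*v - 18*u^2 + 18*u*v^2 + 8*u*v - 12*u - 8*v^3) dv.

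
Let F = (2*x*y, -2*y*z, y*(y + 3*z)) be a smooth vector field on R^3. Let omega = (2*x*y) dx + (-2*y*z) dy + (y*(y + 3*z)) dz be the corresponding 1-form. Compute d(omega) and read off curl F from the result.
d(omega) = (4*y + 3*z) dy ∧ dz + (0) dz ∧ dx + (-2*x) dx ∧ dy; curl F = (4*y + 3*z, 0, -2*x)

d omega = sum_{i<j} (∂f_j/∂x_i - ∂f_i/∂x_j) dx_i ∧ dx_j. Under the identification (dy ∧ dz, dz ∧ dx, dx ∧ dy) ↔ (e_x, e_y, e_z), the coefficients are exactly the components of curl F. Compute:
  ∂R/∂y - ∂Q/∂z = (2*y + 3*z) - (-2*y) = 4*y + 3*z
  ∂P/∂z - ∂R/∂x = (0) - (0) = 0
  ∂Q/∂x - ∂P/∂y = (0) - (2*x) = -2*x.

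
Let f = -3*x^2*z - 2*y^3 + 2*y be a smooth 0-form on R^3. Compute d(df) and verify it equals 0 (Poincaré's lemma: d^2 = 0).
d(df) = 0

Step 1: df = sum_i (∂f/∂x_i) dx_i = (-6*x*z) dx + (2 - 6*y^2) dy + (-3*x^2) dz.
Step 2: Apply d again. Using the 1-form formula, the coefficient of dx ∧ dy in d(df) is ∂^2 f/∂x ∂y - ∂^2 f/∂y ∂x = (0) - (0) = 0 (equality of mixed partials for smooth f).
Similarly for dx ∧ dz and dy ∧ dz — all coefficients vanish. So d(df) = 0.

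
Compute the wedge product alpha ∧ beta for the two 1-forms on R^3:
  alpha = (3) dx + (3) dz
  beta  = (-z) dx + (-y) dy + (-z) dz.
alpha ∧ beta = (-3*y) dx ∧ dy + (3*y) dy ∧ dz

Distribute the wedge, using dx_i ∧ dx_j = -dx_j ∧ dx_i and dx_i ∧ dx_i = 0. For each pair (i, j) with i < j, the coefficient of dx_i ∧ dx_j in alpha ∧ beta is (alpha_i * beta_j - alpha_j * beta_i). Collecting: alpha ∧ beta = (-3*y) dx ∧ dy + (3*y) dy ∧ dz.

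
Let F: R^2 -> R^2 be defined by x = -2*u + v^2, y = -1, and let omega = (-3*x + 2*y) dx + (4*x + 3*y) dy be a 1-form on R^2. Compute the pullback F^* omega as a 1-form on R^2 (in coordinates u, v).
F^* omega = (-12*u + 6*v^2 + 4) du + (2*v*(6*u - 3*v^2 - 2)) dv

Using F^*(f dg) = (f ∘ F) d(g ∘ F), substitute each coordinate x_i by F_i(u, v) in f_i, and replace dx_i by d F_i = (∂F_i/∂u) du + (∂F_i/∂v) dv.
  For the x component: f_1(F) = 6*u - 3*v^2 - 2; d F_1 = (-2) du + (2*v) dv
  For the y component: f_2(F) = -8*u + 4*v^2 - 3; d F_2 = (0) du + (0) dv
Combining and collecting du, dv coefficients:
  coeff of du: -12*u + 6*v^2 + 4
  coeff of dv: 2*v*(6*u - 3*v^2 - 2)
F^* omega = (-12*u + 6*v^2 + 4) du + (2*v*(6*u - 3*v^2 - 2)) dv.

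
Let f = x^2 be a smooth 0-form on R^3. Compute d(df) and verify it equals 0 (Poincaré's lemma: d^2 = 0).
d(df) = 0

Step 1: df = sum_i (∂f/∂x_i) dx_i = (2*x) dx + (0) dy + (0) dz.
Step 2: Apply d again. Using the 1-form formula, the coefficient of dx ∧ dy in d(df) is ∂^2 f/∂x ∂y - ∂^2 f/∂y ∂x = (0) - (0) = 0 (equality of mixed partials for smooth f).
Similarly for dx ∧ dz and dy ∧ dz — all coefficients vanish. So d(df) = 0.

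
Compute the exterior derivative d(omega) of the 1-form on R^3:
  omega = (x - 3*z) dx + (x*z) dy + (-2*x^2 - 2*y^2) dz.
d(omega) = (z) dx ∧ dy + (3 - 4*x) dx ∧ dz + (-x - 4*y) dy ∧ dz

For a 1-form omega = sum_i f_i dx_i, the exterior derivative is
  d(omega) = sum_{i < j} (∂f_j/∂x_i - ∂f_i/∂x_j) dx_i ∧ dx_j.
  coefficient of dx ∧ dy: ∂f_2/∂x - ∂f_1/∂y = ∂(x*z)/∂x - ∂(x - 3*z)/∂y = z
  coefficient of dx ∧ dz: ∂f_3/∂x - ∂f_1/∂z = ∂(-2*x^2 - 2*y^2)/∂x - ∂(x - 3*z)/∂z = 3 - 4*x
  coefficient of dy ∧ dz: ∂f_3/∂y - ∂f_2/∂z = ∂(-2*x^2 - 2*y^2)/∂y - ∂(x*z)/∂z = -x - 4*y
Assembling: d(omega) = (z) dx ∧ dy + (3 - 4*x) dx ∧ dz + (-x - 4*y) dy ∧ dz.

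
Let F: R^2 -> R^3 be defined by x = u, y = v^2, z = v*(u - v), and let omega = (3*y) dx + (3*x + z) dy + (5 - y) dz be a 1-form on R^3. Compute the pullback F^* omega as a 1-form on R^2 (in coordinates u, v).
F^* omega = (v*(-v^2 + 3*v + 5)) du + (u*v^2 + 6*u*v + 5*u - 10*v) dv

Using F^*(f dg) = (f ∘ F) d(g ∘ F), substitute each coordinate x_i by F_i(u, v) in f_i, and replace dx_i by d F_i = (∂F_i/∂u) du + (∂F_i/∂v) dv.
  For the x component: f_1(F) = 3*v^2; d F_1 = (1) du + (0) dv
  For the y component: f_2(F) = u*v + 3*u - v^2; d F_2 = (0) du + (2*v) dv
  For the z component: f_3(F) = 5 - v^2; d F_3 = (v) du + (u - 2*v) dv
Combining and collecting du, dv coefficients:
  coeff of du: v*(-v^2 + 3*v + 5)
  coeff of dv: u*v^2 + 6*u*v + 5*u - 10*v
F^* omega = (v*(-v^2 + 3*v + 5)) du + (u*v^2 + 6*u*v + 5*u - 10*v) dv.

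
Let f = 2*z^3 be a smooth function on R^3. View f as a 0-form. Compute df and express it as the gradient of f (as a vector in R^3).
df = (0) dx + (0) dy + (6*z^2) dz; grad f = (0, 0, 6*z^2)

For a 0-form f, d f = (∂f/∂x) dx + (∂f/∂y) dy + (∂f/∂z) dz. The components of the vector representation are exactly the entries of grad f in Cartesian coordinates:
  ∂f/∂x = 0
  ∂f/∂y = 0
  ∂f/∂z = 6*z^2.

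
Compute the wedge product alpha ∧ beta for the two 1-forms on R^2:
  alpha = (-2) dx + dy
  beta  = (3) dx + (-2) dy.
alpha ∧ beta = (1) dx ∧ dy

Distribute the wedge, using dx_i ∧ dx_j = -dx_j ∧ dx_i and dx_i ∧ dx_i = 0. For each pair (i, j) with i < j, the coefficient of dx_i ∧ dx_j in alpha ∧ beta is (alpha_i * beta_j - alpha_j * beta_i). Collecting: alpha ∧ beta = (1) dx ∧ dy.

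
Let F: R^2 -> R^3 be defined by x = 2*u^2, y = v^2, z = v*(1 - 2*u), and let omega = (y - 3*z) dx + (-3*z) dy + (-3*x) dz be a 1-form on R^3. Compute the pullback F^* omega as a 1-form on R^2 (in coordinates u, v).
F^* omega = (4*u*v*(9*u + v - 3)) du + (12*u^3 - 6*u^2 + 12*u*v^2 - 6*v^2) dv

Using F^*(f dg) = (f ∘ F) d(g ∘ F), substitute each coordinate x_i by F_i(u, v) in f_i, and replace dx_i by d F_i = (∂F_i/∂u) du + (∂F_i/∂v) dv.
  For the x component: f_1(F) = v*(6*u + v - 3); d F_1 = (4*u) du + (0) dv
  For the y component: f_2(F) = 3*v*(2*u - 1); d F_2 = (0) du + (2*v) dv
  For the z component: f_3(F) = -6*u^2; d F_3 = (-2*v) du + (1 - 2*u) dv
Combining and collecting du, dv coefficients:
  coeff of du: 4*u*v*(9*u + v - 3)
  coeff of dv: 12*u^3 - 6*u^2 + 12*u*v^2 - 6*v^2
F^* omega = (4*u*v*(9*u + v - 3)) du + (12*u^3 - 6*u^2 + 12*u*v^2 - 6*v^2) dv.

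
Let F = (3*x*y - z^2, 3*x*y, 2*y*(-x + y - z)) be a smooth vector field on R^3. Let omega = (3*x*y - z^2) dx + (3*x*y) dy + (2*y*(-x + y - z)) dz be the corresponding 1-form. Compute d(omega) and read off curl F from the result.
d(omega) = (-2*x + 4*y - 2*z) dy ∧ dz + (2*y - 2*z) dz ∧ dx + (-3*x + 3*y) dx ∧ dy; curl F = (-2*x + 4*y - 2*z, 2*y - 2*z, -3*x + 3*y)

d omega = sum_{i<j} (∂f_j/∂x_i - ∂f_i/∂x_j) dx_i ∧ dx_j. Under the identification (dy ∧ dz, dz ∧ dx, dx ∧ dy) ↔ (e_x, e_y, e_z), the coefficients are exactly the components of curl F. Compute:
  ∂R/∂y - ∂Q/∂z = (-2*x + 4*y - 2*z) - (0) = -2*x + 4*y - 2*z
  ∂P/∂z - ∂R/∂x = (-2*z) - (-2*y) = 2*y - 2*z
  ∂Q/∂x - ∂P/∂y = (3*y) - (3*x) = -3*x + 3*y.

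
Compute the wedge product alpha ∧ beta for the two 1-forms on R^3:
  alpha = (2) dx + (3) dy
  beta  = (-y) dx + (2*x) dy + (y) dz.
alpha ∧ beta = (4*x + 3*y) dx ∧ dy + (2*y) dx ∧ dz + (3*y) dy ∧ dz

Distribute the wedge, using dx_i ∧ dx_j = -dx_j ∧ dx_i and dx_i ∧ dx_i = 0. For each pair (i, j) with i < j, the coefficient of dx_i ∧ dx_j in alpha ∧ beta is (alpha_i * beta_j - alpha_j * beta_i). Collecting: alpha ∧ beta = (4*x + 3*y) dx ∧ dy + (2*y) dx ∧ dz + (3*y) dy ∧ dz.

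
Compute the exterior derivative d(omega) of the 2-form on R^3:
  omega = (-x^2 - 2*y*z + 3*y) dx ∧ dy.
d(omega) = (-2*y) dx ∧ dy ∧ dz

For a 2-form omega = sum_{i<j} g_{ij} dx_i ∧ dx_j, the exterior derivative is
  d(omega) = sum_{i<j} d(g_{ij}) ∧ dx_i ∧ dx_j = sum_{i<j, k} (∂g_{ij}/∂x_k) dx_k ∧ dx_i ∧ dx_j.
Expand each term, using dx_k ∧ dx_i ∧ dx_j = sgn(permutation) dx_{(a)} ∧ dx_{(b)} ∧ dx_{(c)} with (a < b < c) sorted:
  d(-x^2 - 2*y*z + 3*y) includes (∂/∂z)(-x^2 - 2*y*z + 3*y) dz = (-2*y) dz, which multiplied by dx ∧ dy gives (-2*y) dx ∧ dy ∧ dz
Collecting like 3-forms: d(omega) = (-2*y) dx ∧ dy ∧ dz.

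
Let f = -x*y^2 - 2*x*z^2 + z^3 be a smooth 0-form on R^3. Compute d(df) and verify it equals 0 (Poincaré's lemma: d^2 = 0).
d(df) = 0

Step 1: df = sum_i (∂f/∂x_i) dx_i = (-y^2 - 2*z^2) dx + (-2*x*y) dy + (z*(-4*x + 3*z)) dz.
Step 2: Apply d again. Using the 1-form formula, the coefficient of dx ∧ dy in d(df) is ∂^2 f/∂x ∂y - ∂^2 f/∂y ∂x = (-2*y) - (-2*y) = 0 (equality of mixed partials for smooth f).
Similarly for dx ∧ dz and dy ∧ dz — all coefficients vanish. So d(df) = 0.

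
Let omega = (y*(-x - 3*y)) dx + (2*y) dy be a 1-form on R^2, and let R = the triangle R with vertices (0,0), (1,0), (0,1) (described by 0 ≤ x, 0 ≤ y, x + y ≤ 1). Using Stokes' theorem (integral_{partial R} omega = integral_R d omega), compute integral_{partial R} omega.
integral_(partial R) omega = 7/6

Stokes: integral_partial_R omega = integral_R d omega with d omega = (∂Q/∂x - ∂P/∂y) dx ∧ dy.
  ∂Q/∂x = 0
  ∂P/∂y = -x - 6*y
  integrand = ∂Q/∂x - ∂P/∂y = x + 6*y.
Integrating over R: integral_0^1 integral_0^{1-x} (x + 6*y) dy dx = 7/6.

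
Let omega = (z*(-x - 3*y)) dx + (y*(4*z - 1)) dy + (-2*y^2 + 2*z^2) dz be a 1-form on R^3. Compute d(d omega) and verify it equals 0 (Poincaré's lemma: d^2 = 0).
d(d omega) = 0

Step 1: d omega = sum_{i<j} (∂f_j/∂x_i - ∂f_i/∂x_j) dx_i ∧ dx_j:
  coeff of dx ∧ dy: 3*z
  coeff of dx ∧ dz: x + 3*y
  coeff of dy ∧ dz: -8*y
Step 2: Apply d again to each 2-form coefficient. The only possible 3-form in R^3 is dx ∧ dy ∧ dz, with coefficient
  ∂(coeff of dy∧dz)/∂x - ∂(coeff of dx∧dz)/∂y + ∂(coeff of dx∧dy)/∂z
  = ∂/∂x (-8*y) - ∂/∂y (x + 3*y) + ∂/∂z (3*z).
Each of these terms simplifies to sums of mixed partials that cancel in pairs. The result is 0 (by equality of mixed partials for smooth functions — Schwarz / Clairaut).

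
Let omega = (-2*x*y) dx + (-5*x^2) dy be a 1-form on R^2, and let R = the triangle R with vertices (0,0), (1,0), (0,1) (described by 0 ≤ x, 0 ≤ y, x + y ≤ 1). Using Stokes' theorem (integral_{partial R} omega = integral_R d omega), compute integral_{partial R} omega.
integral_(partial R) omega = -4/3

Stokes: integral_partial_R omega = integral_R d omega with d omega = (∂Q/∂x - ∂P/∂y) dx ∧ dy.
  ∂Q/∂x = -10*x
  ∂P/∂y = -2*x
  integrand = ∂Q/∂x - ∂P/∂y = -8*x.
Integrating over R: integral_0^1 integral_0^{1-x} (-8*x) dy dx = -4/3.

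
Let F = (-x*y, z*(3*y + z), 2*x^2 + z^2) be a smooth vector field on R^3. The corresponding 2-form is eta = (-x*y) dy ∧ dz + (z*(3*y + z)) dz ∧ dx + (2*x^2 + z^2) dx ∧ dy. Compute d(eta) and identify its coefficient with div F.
d(eta) = (-y + 5*z) dx ∧ dy ∧ dz; div F = -y + 5*z

For a 2-form in R^3 of the form above, applying d gives a 3-form with coefficient ∂P/∂x + ∂Q/∂y + ∂R/∂z:
  ∂P/∂x = -y
  ∂Q/∂y = 3*z
  ∂R/∂z = 2*z
Sum = -y + 5*z, which is exactly div F.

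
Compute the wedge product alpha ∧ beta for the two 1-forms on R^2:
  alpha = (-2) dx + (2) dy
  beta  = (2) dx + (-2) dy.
alpha ∧ beta = 0

Distribute the wedge, using dx_i ∧ dx_j = -dx_j ∧ dx_i and dx_i ∧ dx_i = 0. For each pair (i, j) with i < j, the coefficient of dx_i ∧ dx_j in alpha ∧ beta is (alpha_i * beta_j - alpha_j * beta_i). Collecting: alpha ∧ beta = 0.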